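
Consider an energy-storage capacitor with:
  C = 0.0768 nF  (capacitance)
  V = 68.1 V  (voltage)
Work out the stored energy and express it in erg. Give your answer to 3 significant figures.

1.78 erg

E is given directly by: E = ½CV².
C = 0.0768 nF = 7.680×10^-11 F; V = 68.1 V.
E = 1.781×10^-7 J  (the unit combination reduces to kg·m²/s² = J)
1.781×10^-7 J × (1 erg / 1.000×10^-7 J) = 1.781 erg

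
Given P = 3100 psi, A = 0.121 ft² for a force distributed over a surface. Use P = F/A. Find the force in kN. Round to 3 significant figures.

Solving P = F/A for F: F = P·A.
P = 3100 psi = 2.137×10^7 Pa; A = 0.121 ft² = 0.01124 m².
F = 2.403×10^5 N
2.403×10^5 N × (1 kN / 1000 N) = 240.3 kN

240 kN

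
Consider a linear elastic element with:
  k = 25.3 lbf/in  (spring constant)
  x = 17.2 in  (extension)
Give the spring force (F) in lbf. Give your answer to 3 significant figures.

F is given directly by: F = kx.
k = 25.3 lbf/in = 4431 N/m; x = 17.2 in = 0.4369 m.
F = 1936 N
1936 N × (1 lbf / 4.448 N) = 435.2 lbf

435 lbf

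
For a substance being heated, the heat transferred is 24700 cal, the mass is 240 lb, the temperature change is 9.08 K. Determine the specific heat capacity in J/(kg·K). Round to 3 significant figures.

Solving Q = m·c·ΔT for c: c = Q/(m·ΔT).
Q = 24700 cal = 1.033×10^5 J; m = 240 lb = 108.9 kg; ΔT = 9.08 K.
c = 104.6 J/(kg·K)

105 J/(kg·K)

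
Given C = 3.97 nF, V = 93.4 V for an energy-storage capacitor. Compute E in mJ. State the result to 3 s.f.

0.0173 mJ

E is given directly by: E = ½CV².
C = 3.97 nF = 3.970×10^-9 F; V = 93.4 V.
E = 1.732×10^-5 J
1.732×10^-5 J × (1 mJ / 0.001000 J) = 0.01732 mJ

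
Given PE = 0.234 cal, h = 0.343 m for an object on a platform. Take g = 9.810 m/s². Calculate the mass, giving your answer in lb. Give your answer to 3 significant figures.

0.641 lb

Solving PE = m·g·h for m: m = PE/(g·h).
PE = 0.234 cal = 0.9791 J; h = 0.343 m; g = 9.810 m/s².
m = 0.2910 kg
0.2910 kg × (1 lb / 0.4536 kg) = 0.6415 lb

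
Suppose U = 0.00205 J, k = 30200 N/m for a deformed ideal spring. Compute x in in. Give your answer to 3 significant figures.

Solving U = ½k·x² for x: x = √(2U/k).
U = 0.00205 J; k = 30200 N/m.
x = 3.685×10^-4 m
3.685×10^-4 m × (1 in / 0.02540 m) = 0.01451 in

0.0145 in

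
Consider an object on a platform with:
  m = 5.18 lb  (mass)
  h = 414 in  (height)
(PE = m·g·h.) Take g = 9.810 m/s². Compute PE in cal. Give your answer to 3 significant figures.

PE is given directly by: PE = mgh.
m = 5.18 lb = 2.350 kg; h = 414 in = 10.52 m; g = 9.810 m/s².
PE = 242.4 J
242.4 J × (1 cal / 4.184 J) = 57.93 cal

57.9 cal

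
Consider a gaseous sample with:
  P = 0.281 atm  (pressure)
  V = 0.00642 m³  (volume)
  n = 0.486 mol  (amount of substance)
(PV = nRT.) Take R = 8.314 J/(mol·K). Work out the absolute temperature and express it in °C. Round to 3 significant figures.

-228 °C

Rearranging: T = PV/(nR).
P = 0.281 atm = 28472 Pa; V = 0.00642 m³; n = 0.486 mol; R = 8.314 J/(mol·K).
T = 45.24 K
45.24 K − 273.15 = -227.9 °C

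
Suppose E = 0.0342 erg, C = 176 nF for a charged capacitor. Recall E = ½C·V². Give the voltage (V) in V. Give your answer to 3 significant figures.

0.197 V

Rearranging E = ½C·V² for V: V = √(2E/C).
E = 0.0342 erg = 3.420×10^-9 J; C = 176 nF = 1.760×10^-7 F.
V = 0.1971 V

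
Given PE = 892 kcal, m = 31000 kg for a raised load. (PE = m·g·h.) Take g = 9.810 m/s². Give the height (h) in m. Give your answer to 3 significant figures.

12.3 m

Rearranging PE = m·g·h for h: h = PE/(m·g).
PE = 892 kcal = 3.732×10^6 J; m = 31000 kg; g = 9.810 m/s².
h = 12.27 m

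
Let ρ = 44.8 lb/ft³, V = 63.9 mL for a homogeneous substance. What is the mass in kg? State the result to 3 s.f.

0.0459 kg

Rearranging ρ = m/V for m: m = ρV.
ρ = 44.8 lb/ft³ = 717.6 kg/m³; V = 63.9 mL = 6.390×10^-5 m³.
m = 0.04586 kg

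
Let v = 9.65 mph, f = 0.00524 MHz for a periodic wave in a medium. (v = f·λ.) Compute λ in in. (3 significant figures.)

0.0324 in

Rearranging: λ = v/f.
v = 9.65 mph = 4.314 m/s; f = 0.00524 MHz = 5240 Hz.
λ = 8.233×10^-4 m
8.233×10^-4 m × (1 in / 0.02540 m) = 0.03241 in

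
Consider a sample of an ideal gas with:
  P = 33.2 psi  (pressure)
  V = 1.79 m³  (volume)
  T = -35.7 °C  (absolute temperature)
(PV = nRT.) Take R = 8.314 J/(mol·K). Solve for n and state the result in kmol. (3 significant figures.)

0.208 kmol

Solving PV = nRT for n: n = PV/(RT).
P = 33.2 psi = 2.289×10^5 Pa; V = 1.79 m³; T = -35.7 °C = 237.4 K; R = 8.314 J/(mol·K).
n = 207.6 mol
207.6 mol × (1 kmol / 1000 mol) = 0.2076 kmol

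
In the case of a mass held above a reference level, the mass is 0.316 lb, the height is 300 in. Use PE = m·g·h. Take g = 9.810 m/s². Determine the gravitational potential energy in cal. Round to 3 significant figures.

PE is given directly by: PE = mgh.
m = 0.316 lb = 0.1433 kg; h = 300 in = 7.620 m; g = 9.810 m/s².
PE = 10.71 J
10.71 J × (1 cal / 4.184 J) = 2.561 cal

2.56 cal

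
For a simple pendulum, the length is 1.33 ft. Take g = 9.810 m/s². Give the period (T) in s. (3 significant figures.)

1.28 s

T is given directly by: T = 2π√(L/g).
L = 1.33 ft = 0.4054 m; g = 9.810 m/s².
T = 1.277 s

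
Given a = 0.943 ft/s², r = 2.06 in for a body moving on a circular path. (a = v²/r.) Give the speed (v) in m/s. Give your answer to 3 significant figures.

0.123 m/s

Rearranging: v = √(a·r).
a = 0.943 ft/s² = 0.2874 m/s²; r = 2.06 in = 0.05232 m.
v = 0.1226 m/s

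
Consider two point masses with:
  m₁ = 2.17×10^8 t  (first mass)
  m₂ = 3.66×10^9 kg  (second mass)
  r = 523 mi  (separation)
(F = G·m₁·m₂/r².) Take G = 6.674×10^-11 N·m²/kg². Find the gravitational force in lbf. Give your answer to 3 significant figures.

Directly: F = Gm₁m₂/r².
m₁ = 2.17×10^8 t = 2.170×10^11 kg; m₂ = 3.66×10^9 kg; r = 523 mi = 8.417×10^5 m; G = 6.674×10^-11 N·m²/kg².
F = 0.07482 N
0.07482 N × (1 lbf / 4.448 N) = 0.01682 lbf

0.0168 lbf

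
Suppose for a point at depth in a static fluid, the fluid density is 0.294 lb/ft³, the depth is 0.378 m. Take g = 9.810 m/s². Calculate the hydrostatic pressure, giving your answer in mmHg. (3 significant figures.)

0.131 mmHg

Directly: P = ρgh.
ρ = 0.294 lb/ft³ = 4.709 kg/m³; h = 0.378 m; g = 9.810 m/s².
P = 17.46 Pa
17.46 Pa × (1 mmHg / 133.3 Pa) = 0.1310 mmHg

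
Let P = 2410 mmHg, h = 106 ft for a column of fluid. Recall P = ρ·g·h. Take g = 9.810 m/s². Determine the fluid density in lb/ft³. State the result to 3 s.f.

Solving P = ρ·g·h for ρ: ρ = P/(g·h).
P = 2410 mmHg = 3.213×10^5 Pa; h = 106 ft = 32.31 m; g = 9.810 m/s².
ρ = 1014 kg/m³
1014 kg/m³ × (1 lb/ft³ / 16.02 kg/m³) = 63.29 lb/ft³

63.3 lb/ft³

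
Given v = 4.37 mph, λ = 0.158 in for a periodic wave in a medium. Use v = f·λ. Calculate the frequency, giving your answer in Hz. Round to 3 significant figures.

487 Hz

Solving v = f·λ for f: f = v/λ.
v = 4.37 mph = 1.954 m/s; λ = 0.158 in = 0.004013 m.
f = 486.8 Hz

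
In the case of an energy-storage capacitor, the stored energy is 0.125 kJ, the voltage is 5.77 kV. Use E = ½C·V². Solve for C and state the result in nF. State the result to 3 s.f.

Rearranging: C = 2E/V².
E = 0.125 kJ = 125.0 J; V = 5.77 kV = 5770 V.
C = 7.509×10^-6 F
7.509×10^-6 F × (1 nF / 1.000×10^-9 F) = 7509 nF

7510 nF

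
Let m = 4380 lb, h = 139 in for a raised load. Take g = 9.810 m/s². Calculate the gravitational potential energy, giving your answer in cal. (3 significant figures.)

Directly: PE = mgh.
m = 4380 lb = 1987 kg; h = 139 in = 3.531 m; g = 9.810 m/s².
PE = 68811 J
68811 J × (1 cal / 4.184 J) = 16446 cal

16400 cal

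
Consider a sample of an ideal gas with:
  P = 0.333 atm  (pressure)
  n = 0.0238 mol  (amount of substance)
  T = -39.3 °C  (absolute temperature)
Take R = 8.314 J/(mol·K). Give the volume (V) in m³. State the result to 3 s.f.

Rearranging: V = nRT/P.
P = 0.333 atm = 33741 Pa; n = 0.0238 mol; T = -39.3 °C = 233.8 K; R = 8.314 J/(mol·K).
V = 0.001371 m³

0.00137 m³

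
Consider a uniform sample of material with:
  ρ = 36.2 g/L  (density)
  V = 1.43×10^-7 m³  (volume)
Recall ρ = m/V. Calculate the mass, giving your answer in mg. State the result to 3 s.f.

5.18 mg

Solving ρ = m/V for m: m = ρV.
ρ = 36.2 g/L = 36.20 kg/m³; V = 1.43×10^-7 m³.
m = 5.177×10^-6 kg
5.177×10^-6 kg × (1 mg / 1.000×10^-6 kg) = 5.177 mg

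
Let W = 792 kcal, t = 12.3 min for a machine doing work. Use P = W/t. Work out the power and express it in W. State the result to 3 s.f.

Directly: P = W/t.
W = 792 kcal = 3.314×10^6 J; t = 12.3 min = 738.0 s.
P = 4490 W

4490 W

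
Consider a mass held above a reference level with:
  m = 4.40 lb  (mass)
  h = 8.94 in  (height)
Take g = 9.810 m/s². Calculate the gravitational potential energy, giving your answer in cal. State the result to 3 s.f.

Directly: PE = mgh.
m = 4.40 lb = 1.996 kg; h = 8.94 in = 0.2271 m; g = 9.810 m/s².
PE = 4.446 J
4.446 J × (1 cal / 4.184 J) = 1.063 cal

1.06 cal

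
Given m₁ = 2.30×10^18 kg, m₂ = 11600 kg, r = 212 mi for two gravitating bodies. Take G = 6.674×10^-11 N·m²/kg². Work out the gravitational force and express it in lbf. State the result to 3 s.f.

3.44 lbf

Directly: F = Gm₁m₂/r².
m₁ = 2.30×10^18 kg; m₂ = 11600 kg; r = 212 mi = 3.412×10^5 m; G = 6.674×10^-11 N·m²/kg².
F = 15.30 N  (the unit combination reduces to kg·m/s² = N)
15.30 N × (1 lbf / 4.448 N) = 3.439 lbf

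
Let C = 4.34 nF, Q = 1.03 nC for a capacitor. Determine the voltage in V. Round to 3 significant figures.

0.237 V

Solving C = Q/V for V: V = Q/C.
C = 4.34 nF = 4.340×10^-9 F; Q = 1.03 nC = 1.030×10^-9 C.
V = 0.2373 V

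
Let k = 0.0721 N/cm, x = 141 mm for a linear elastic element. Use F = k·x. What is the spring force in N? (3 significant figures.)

1.02 N

From Hooke's law: F = kx.
k = 0.0721 N/cm = 7.210 N/m; x = 141 mm = 0.1410 m.
F = 1.017 N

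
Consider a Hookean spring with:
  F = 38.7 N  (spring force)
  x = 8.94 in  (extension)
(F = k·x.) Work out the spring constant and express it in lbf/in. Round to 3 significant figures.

0.973 lbf/in

Rearranging F = k·x for k: k = F/x.
F = 38.7 N; x = 8.94 in = 0.2271 m.
k = 170.4 N/m
170.4 N/m × (1 lbf/in / 175.1 N/m) = 0.9732 lbf/in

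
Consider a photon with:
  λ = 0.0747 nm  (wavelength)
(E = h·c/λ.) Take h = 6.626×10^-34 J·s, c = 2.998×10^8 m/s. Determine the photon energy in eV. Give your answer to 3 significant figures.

E is given directly by: E = hc/λ.
λ = 0.0747 nm = 7.470×10^-11 m; h = 6.626×10^-34 J·s; c = 2.998×10^8 m/s.
E = 2.659×10^-15 J
2.659×10^-15 J × (1 eV / 1.602×10^-19 J) = 16598 eV

16600 eV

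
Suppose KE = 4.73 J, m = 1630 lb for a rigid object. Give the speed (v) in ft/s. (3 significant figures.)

Solving KE = ½mv² for v: v = √(2·KE/m).
KE = 4.73 J; m = 1630 lb = 739.4 kg.
v = 0.1131 m/s
0.1131 m/s × (1 ft/s / 0.3048 m/s) = 0.3711 ft/s

0.371 ft/s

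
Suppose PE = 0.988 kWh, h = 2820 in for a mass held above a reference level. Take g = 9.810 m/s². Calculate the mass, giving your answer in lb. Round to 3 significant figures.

Rearranging PE = m·g·h for m: m = PE/(g·h).
PE = 0.988 kWh = 3.557×10^6 J; h = 2820 in = 71.63 m; g = 9.810 m/s².
m = 5062 kg
5062 kg × (1 lb / 0.4536 kg) = 11159 lb

11200 lb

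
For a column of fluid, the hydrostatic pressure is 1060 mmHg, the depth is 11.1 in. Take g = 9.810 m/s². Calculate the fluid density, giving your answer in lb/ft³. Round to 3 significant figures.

Rearranging P = ρ·g·h for ρ: ρ = P/(g·h).
P = 1060 mmHg = 1.413×10^5 Pa; h = 11.1 in = 0.2819 m; g = 9.810 m/s².
ρ = 51095 kg/m³
51095 kg/m³ × (1 lb/ft³ / 16.02 kg/m³) = 3190 lb/ft³

3190 lb/ft³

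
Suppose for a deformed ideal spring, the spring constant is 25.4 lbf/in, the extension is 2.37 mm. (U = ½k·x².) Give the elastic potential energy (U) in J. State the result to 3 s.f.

0.0125 J

U is given directly by: U = ½kx².
k = 25.4 lbf/in = 4448 N/m; x = 2.37 mm = 0.002370 m.
U = 0.01249 J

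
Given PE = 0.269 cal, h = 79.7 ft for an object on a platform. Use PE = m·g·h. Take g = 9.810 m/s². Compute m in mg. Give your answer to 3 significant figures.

Rearranging PE = m·g·h for m: m = PE/(g·h).
PE = 0.269 cal = 1.125 J; h = 79.7 ft = 24.29 m; g = 9.810 m/s².
m = 0.004723 kg
0.004723 kg × (1 mg / 1.000×10^-6 kg) = 4723 mg

4720 mg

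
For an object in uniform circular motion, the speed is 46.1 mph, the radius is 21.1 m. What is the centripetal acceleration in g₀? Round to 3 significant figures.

2.05 g₀

a is given directly by: a = v²/r.
v = 46.1 mph = 20.61 m/s; r = 21.1 m.
a = 20.13 m/s²
20.13 m/s² × (1 g₀ / 9.807 m/s²) = 2.053 g₀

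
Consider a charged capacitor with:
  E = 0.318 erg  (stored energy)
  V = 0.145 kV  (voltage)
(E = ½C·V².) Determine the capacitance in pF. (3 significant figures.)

Rearranging E = ½C·V² for C: C = 2E/V².
E = 0.318 erg = 3.180×10^-8 J; V = 0.145 kV = 145.0 V.
C = 3.025×10^-12 F
3.025×10^-12 F × (1 pF / 1.000×10^-12 F) = 3.025 pF

3.02 pF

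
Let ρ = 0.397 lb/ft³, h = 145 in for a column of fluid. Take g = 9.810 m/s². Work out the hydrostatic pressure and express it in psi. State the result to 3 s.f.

P is given directly by: P = ρgh.
ρ = 0.397 lb/ft³ = 6.359 kg/m³; h = 145 in = 3.683 m; g = 9.810 m/s².
P = 229.8 Pa
229.8 Pa × (1 psi / 6895 Pa) = 0.03332 psi

0.0333 psi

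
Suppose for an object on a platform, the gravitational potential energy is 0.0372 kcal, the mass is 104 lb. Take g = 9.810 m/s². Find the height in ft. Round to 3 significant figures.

Rearranging PE = m·g·h for h: h = PE/(m·g).
PE = 0.0372 kcal = 155.6 J; m = 104 lb = 47.17 kg; g = 9.810 m/s².
h = 0.3363 m
0.3363 m × (1 ft / 0.3048 m) = 1.103 ft

1.10 ft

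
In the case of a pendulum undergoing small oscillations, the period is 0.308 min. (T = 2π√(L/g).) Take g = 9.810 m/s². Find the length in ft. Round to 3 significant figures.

Rearranging: L = g·(T/2π)².
T = 0.308 min = 18.48 s; g = 9.810 m/s².
L = 84.86 m
84.86 m × (1 ft / 0.3048 m) = 278.4 ft

278 ft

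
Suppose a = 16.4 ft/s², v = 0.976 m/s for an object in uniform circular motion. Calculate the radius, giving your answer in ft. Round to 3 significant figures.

Rearranging a = v²/r for r: r = v²/a.
a = 16.4 ft/s² = 4.999 m/s²; v = 0.976 m/s.
r = 0.1906 m
0.1906 m × (1 ft / 0.3048 m) = 0.6252 ft

0.625 ft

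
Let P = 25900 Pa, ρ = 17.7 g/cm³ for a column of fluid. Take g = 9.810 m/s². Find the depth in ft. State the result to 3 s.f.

Rearranging P = ρ·g·h for h: h = P/(ρ·g).
P = 25900 Pa; ρ = 17.7 g/cm³ = 17700 kg/m³; g = 9.810 m/s².
h = 0.1492 m
0.1492 m × (1 ft / 0.3048 m) = 0.4894 ft

0.489 ft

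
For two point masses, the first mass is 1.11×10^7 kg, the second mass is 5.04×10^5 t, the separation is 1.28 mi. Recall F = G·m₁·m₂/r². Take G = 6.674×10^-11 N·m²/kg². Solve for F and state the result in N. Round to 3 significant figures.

From Newton's law of gravitation: F = Gm₁m₂/r².
m₁ = 1.11×10^7 kg; m₂ = 5.04×10^5 t = 5.040×10^8 kg; r = 1.28 mi = 2060 m; G = 6.674×10^-11 N·m²/kg².
F = 0.08799 N

0.0880 N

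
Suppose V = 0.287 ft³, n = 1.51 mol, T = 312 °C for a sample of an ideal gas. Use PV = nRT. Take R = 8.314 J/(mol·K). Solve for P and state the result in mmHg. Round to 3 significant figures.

Directly: P = nRT/V.
V = 0.287 ft³ = 0.008127 m³; n = 1.51 mol; T = 312 °C = 585.1 K; R = 8.314 J/(mol·K).
P = 9.039×10^5 Pa
9.039×10^5 Pa × (1 mmHg / 133.3 Pa) = 6780 mmHg

6780 mmHg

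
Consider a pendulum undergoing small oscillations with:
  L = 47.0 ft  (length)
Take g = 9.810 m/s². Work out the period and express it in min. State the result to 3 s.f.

0.127 min

T is given directly by: T = 2π√(L/g).
L = 47.0 ft = 14.33 m; g = 9.810 m/s².
T = 7.593 s
7.593 s × (1 min / 60.00 s) = 0.1265 min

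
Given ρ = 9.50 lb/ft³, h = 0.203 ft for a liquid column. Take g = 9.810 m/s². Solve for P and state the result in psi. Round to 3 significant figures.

P is given directly by: P = ρgh.
ρ = 9.50 lb/ft³ = 152.2 kg/m³; h = 0.203 ft = 0.06187 m; g = 9.810 m/s².
P = 92.37 Pa
92.37 Pa × (1 psi / 6895 Pa) = 0.01340 psi

0.0134 psi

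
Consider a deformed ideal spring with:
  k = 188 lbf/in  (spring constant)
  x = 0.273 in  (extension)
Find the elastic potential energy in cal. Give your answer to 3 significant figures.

0.189 cal

U is given directly by: U = ½kx².
k = 188 lbf/in = 32924 N/m; x = 0.273 in = 0.006934 m.
U = 0.7915 J  (the unit combination reduces to kg·m²/s² = J)
0.7915 J × (1 cal / 4.184 J) = 0.1892 cal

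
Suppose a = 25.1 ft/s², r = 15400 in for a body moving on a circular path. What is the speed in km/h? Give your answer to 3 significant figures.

197 km/h

Rearranging a = v²/r for v: v = √(a·r).
a = 25.1 ft/s² = 7.650 m/s²; r = 15400 in = 391.2 m.
v = 54.70 m/s
54.70 m/s × (1 km/h / 0.2778 m/s) = 196.9 km/h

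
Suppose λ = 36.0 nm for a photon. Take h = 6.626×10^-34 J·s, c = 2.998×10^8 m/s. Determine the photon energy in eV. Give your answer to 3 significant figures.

34.4 eV

Directly: E = hc/λ.
λ = 36.0 nm = 3.600×10^-8 m; h = 6.626×10^-34 J·s; c = 2.998×10^8 m/s.
E = 5.518×10^-18 J
5.518×10^-18 J × (1 eV / 1.602×10^-19 J) = 34.44 eV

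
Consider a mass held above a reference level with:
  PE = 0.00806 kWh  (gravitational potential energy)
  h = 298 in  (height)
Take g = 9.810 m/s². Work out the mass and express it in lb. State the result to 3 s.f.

Solving PE = m·g·h for m: m = PE/(g·h).
PE = 0.00806 kWh = 29016 J; h = 298 in = 7.569 m; g = 9.810 m/s².
m = 390.8 kg
390.8 kg × (1 lb / 0.4536 kg) = 861.5 lb

861 lb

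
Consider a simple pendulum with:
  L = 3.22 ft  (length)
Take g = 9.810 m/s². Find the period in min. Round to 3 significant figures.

T is given directly by: T = 2π√(L/g).
L = 3.22 ft = 0.9815 m; g = 9.810 m/s².
T = 1.987 s
1.987 s × (1 min / 60.00 s) = 0.03312 min

0.0331 min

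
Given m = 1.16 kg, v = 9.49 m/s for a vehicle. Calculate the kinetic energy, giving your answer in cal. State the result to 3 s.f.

12.5 cal

KE is given directly by: KE = ½mv².
m = 1.16 kg; v = 9.49 m/s.
KE = 52.23 J  (the unit combination reduces to kg·m²/s² = J)
52.23 J × (1 cal / 4.184 J) = 12.48 cal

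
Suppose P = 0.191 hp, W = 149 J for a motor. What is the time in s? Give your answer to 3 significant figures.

1.05 s

Solving P = W/t for t: t = W/P.
P = 0.191 hp = 142.4 W; W = 149 J.
t = 1.046 s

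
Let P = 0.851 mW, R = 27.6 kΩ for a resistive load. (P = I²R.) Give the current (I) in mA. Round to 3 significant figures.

Rearranging P = I²R for I: I = √(P/R).
P = 0.851 mW = 8.510×10^-4 W; R = 27.6 kΩ = 27600 Ω.
I = 1.756×10^-4 A
1.756×10^-4 A × (1 mA / 0.001000 A) = 0.1756 mA

0.176 mA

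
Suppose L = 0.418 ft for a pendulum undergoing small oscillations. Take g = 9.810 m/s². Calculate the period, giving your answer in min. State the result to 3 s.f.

0.0119 min

T is given directly by: T = 2π√(L/g).
L = 0.418 ft = 0.1274 m; g = 9.810 m/s².
T = 0.7160 s
0.7160 s × (1 min / 60.00 s) = 0.01193 min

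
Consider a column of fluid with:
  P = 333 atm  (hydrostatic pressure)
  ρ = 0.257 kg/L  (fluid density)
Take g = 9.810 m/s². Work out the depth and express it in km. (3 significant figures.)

13.4 km

Rearranging: h = P/(ρ·g).
P = 333 atm = 3.374×10^7 Pa; ρ = 0.257 kg/L = 257.0 kg/m³; g = 9.810 m/s².
h = 13383 m
13383 m × (1 km / 1000 m) = 13.38 km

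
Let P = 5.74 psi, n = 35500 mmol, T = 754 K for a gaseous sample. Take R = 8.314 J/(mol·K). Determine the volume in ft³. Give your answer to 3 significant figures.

199 ft³

From the ideal-gas law: V = nRT/P.
P = 5.74 psi = 39576 Pa; n = 35500 mmol = 35.50 mol; T = 754 K; R = 8.314 J/(mol·K).
V = 5.623 m³
5.623 m³ × (1 ft³ / 0.02832 m³) = 198.6 ft³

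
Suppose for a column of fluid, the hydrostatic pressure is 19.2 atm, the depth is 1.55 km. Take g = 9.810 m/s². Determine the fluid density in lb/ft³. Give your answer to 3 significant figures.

Solving P = ρ·g·h for ρ: ρ = P/(g·h).
P = 19.2 atm = 1.945×10^6 Pa; h = 1.55 km = 1550 m; g = 9.810 m/s².
ρ = 127.9 kg/m³
127.9 kg/m³ × (1 lb/ft³ / 16.02 kg/m³) = 7.987 lb/ft³

7.99 lb/ft³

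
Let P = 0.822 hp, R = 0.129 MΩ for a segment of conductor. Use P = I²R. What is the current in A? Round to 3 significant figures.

Solving P = I²R for I: I = √(P/R).
P = 0.822 hp = 613.0 W; R = 0.129 MΩ = 1.290×10^5 Ω.
I = 0.06893 A

0.0689 A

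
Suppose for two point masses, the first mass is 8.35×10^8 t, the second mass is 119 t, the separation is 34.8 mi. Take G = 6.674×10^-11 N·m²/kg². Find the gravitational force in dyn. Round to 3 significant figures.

From Newton's law of gravitation: F = Gm₁m₂/r².
m₁ = 8.35×10^8 t = 8.350×10^11 kg; m₂ = 119 t = 1.190×10^5 kg; r = 34.8 mi = 56005 m; G = 6.674×10^-11 N·m²/kg².
F = 0.002114 N  (the unit combination reduces to kg·m/s² = N)
0.002114 N × (1 dyn / 1.000×10^-5 N) = 211.4 dyn

211 dyn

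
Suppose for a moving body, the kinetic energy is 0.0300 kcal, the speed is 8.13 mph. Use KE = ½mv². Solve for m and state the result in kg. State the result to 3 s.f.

Rearranging KE = ½mv² for m: m = 2·KE/v².
KE = 0.0300 kcal = 125.5 J; v = 8.13 mph = 3.634 m/s.
m = 19.01 kg

19.0 kg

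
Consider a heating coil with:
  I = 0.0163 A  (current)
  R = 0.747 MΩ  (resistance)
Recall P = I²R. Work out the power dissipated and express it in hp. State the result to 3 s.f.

0.266 hp

Directly: P = I²R.
I = 0.0163 A; R = 0.747 MΩ = 7.470×10^5 Ω.
P = 198.5 W
198.5 W × (1 hp / 745.7 W) = 0.2662 hp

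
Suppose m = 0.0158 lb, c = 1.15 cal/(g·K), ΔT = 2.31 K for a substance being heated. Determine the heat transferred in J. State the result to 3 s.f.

79.7 J

Directly: Q = mcΔT.
m = 0.0158 lb = 0.007167 kg; c = 1.15 cal/(g·K) = 4812 J/(kg·K); ΔT = 2.31 K.
Q = 79.66 J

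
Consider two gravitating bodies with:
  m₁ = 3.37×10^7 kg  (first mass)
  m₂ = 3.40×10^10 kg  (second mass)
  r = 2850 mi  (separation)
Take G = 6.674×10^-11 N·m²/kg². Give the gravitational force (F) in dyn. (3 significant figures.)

0.364 dyn

From Newton's law of gravitation: F = Gm₁m₂/r².
m₁ = 3.37×10^7 kg; m₂ = 3.40×10^10 kg; r = 2850 mi = 4.587×10^6 m; G = 6.674×10^-11 N·m²/kg².
F = 3.635×10^-6 N  (the unit combination reduces to kg·m/s² = N)
3.635×10^-6 N × (1 dyn / 1.000×10^-5 N) = 0.3635 dyn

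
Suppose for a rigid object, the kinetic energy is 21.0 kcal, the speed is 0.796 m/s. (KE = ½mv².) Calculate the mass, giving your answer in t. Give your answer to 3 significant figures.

277 t

Solving KE = ½mv² for m: m = 2·KE/v².
KE = 21.0 kcal = 87864 J; v = 0.796 m/s.
m = 2.773×10^5 kg
2.773×10^5 kg × (1 t / 1000 kg) = 277.3 t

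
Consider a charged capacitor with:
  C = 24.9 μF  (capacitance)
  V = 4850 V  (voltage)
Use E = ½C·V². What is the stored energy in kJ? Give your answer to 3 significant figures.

0.293 kJ

Directly: E = ½CV².
C = 24.9 μF = 2.490×10^-5 F; V = 4850 V.
E = 292.9 J  (the unit combination reduces to kg·m²/s² = J)
292.9 J × (1 kJ / 1000 J) = 0.2929 kJ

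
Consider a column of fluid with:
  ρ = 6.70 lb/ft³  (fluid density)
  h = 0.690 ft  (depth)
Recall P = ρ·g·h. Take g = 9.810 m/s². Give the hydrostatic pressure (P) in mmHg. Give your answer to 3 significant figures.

P is given directly by: P = ρgh.
ρ = 6.70 lb/ft³ = 107.3 kg/m³; h = 0.690 ft = 0.2103 m; g = 9.810 m/s².
P = 221.4 Pa
221.4 Pa × (1 mmHg / 133.3 Pa) = 1.661 mmHg

1.66 mmHg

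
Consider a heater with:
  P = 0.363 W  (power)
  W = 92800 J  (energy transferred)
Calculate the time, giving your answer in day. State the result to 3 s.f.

2.96 day

Rearranging: t = W/P.
P = 0.363 W; W = 92800 J.
t = 2.556×10^5 s
2.556×10^5 s × (1 day / 86400 s) = 2.959 day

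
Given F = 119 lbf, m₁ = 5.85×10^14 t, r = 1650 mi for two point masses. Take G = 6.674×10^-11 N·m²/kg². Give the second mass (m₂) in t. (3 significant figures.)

95600 t

From Newton's law of gravitation: m₂ = F·r²/(G·m₁).
F = 119 lbf = 529.3 N; m₁ = 5.85×10^14 t = 5.850×10^17 kg; r = 1650 mi = 2.655×10^6 m; G = 6.674×10^-11 N·m²/kg².
m₂ = 9.560×10^7 kg
9.560×10^7 kg × (1 t / 1000 kg) = 95600 t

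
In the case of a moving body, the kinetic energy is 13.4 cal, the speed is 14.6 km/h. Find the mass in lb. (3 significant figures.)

Rearranging: m = 2·KE/v².
KE = 13.4 cal = 56.07 J; v = 14.6 km/h = 4.056 m/s.
m = 6.818 kg
6.818 kg × (1 lb / 0.4536 kg) = 15.03 lb

15.0 lb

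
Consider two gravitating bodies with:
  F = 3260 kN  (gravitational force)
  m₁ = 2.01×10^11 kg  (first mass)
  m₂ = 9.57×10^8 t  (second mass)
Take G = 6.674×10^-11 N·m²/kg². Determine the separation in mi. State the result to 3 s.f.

1.23 mi

Rearranging F = G·m₁·m₂/r² for r: r = √(G·m₁m₂/F).
F = 3260 kN = 3.260×10^6 N; m₁ = 2.01×10^11 kg; m₂ = 9.57×10^8 t = 9.570×10^11 kg; G = 6.674×10^-11 N·m²/kg².
r = 1984 m
1984 m × (1 mi / 1609 m) = 1.233 mi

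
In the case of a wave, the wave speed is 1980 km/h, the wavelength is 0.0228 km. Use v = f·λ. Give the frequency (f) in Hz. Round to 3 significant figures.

Solving v = f·λ for f: f = v/λ.
v = 1980 km/h = 550.0 m/s; λ = 0.0228 km = 22.80 m.
f = 24.12 Hz

24.1 Hz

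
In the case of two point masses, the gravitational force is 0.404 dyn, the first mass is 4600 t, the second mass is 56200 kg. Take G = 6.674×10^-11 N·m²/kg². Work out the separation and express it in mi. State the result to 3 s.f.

1.28 mi

Rearranging F = G·m₁·m₂/r² for r: r = √(G·m₁m₂/F).
F = 0.404 dyn = 4.040×10^-6 N; m₁ = 4600 t = 4.600×10^6 kg; m₂ = 56200 kg; G = 6.674×10^-11 N·m²/kg².
r = 2067 m
2067 m × (1 mi / 1609 m) = 1.284 mi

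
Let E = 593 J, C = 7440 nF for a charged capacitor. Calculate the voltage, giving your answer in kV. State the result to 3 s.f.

12.6 kV

Rearranging: V = √(2E/C).
E = 593 J; C = 7440 nF = 7.440×10^-6 F.
V = 12626 V
12626 V × (1 kV / 1000 V) = 12.63 kV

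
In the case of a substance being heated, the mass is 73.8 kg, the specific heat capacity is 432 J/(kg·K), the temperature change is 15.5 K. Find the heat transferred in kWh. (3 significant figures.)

0.137 kWh

Directly: Q = mcΔT.
m = 73.8 kg; c = 432 J/(kg·K); ΔT = 15.5 K.
Q = 4.942×10^5 J
4.942×10^5 J × (1 kWh / 3.600×10^6 J) = 0.1373 kWh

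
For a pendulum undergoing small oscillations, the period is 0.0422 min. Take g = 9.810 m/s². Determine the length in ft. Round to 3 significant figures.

5.23 ft

Rearranging T = 2π√(L/g) for L: L = g·(T/2π)².
T = 0.0422 min = 2.532 s; g = 9.810 m/s².
L = 1.593 m
1.593 m × (1 ft / 0.3048 m) = 5.227 ft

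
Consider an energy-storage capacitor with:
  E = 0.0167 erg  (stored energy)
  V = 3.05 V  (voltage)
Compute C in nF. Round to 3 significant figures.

Rearranging E = ½C·V² for C: C = 2E/V².
E = 0.0167 erg = 1.670×10^-9 J; V = 3.05 V.
C = 3.590×10^-10 F
3.590×10^-10 F × (1 nF / 1.000×10^-9 F) = 0.3590 nF

0.359 nF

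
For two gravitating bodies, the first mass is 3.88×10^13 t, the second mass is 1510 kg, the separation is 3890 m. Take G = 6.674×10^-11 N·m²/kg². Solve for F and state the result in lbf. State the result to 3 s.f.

Directly: F = Gm₁m₂/r².
m₁ = 3.88×10^13 t = 3.880×10^16 kg; m₂ = 1510 kg; r = 3890 m; G = 6.674×10^-11 N·m²/kg².
F = 258.4 N
258.4 N × (1 lbf / 4.448 N) = 58.09 lbf

58.1 lbf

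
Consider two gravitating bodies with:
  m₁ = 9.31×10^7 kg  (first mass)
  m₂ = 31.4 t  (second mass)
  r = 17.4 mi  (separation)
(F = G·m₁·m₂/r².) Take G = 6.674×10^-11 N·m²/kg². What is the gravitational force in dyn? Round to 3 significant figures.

From Newton's law of gravitation: F = Gm₁m₂/r².
m₁ = 9.31×10^7 kg; m₂ = 31.4 t = 31400 kg; r = 17.4 mi = 28003 m; G = 6.674×10^-11 N·m²/kg².
F = 2.488×10^-7 N  (the unit combination reduces to kg·m/s² = N)
2.488×10^-7 N × (1 dyn / 1.000×10^-5 N) = 0.02488 dyn

0.0249 dyn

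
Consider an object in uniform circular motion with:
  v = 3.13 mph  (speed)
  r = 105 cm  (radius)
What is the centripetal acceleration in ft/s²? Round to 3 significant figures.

a is given directly by: a = v²/r.
v = 3.13 mph = 1.399 m/s; r = 105 cm = 1.050 m.
a = 1.865 m/s²
1.865 m/s² × (1 ft/s² / 0.3048 m/s²) = 6.118 ft/s²

6.12 ft/s²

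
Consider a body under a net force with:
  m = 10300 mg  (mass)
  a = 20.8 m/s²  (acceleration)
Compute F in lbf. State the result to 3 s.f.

0.0482 lbf

F is given directly by: F = m·a.
m = 10300 mg = 0.01030 kg; a = 20.8 m/s².
F = 0.2142 N
0.2142 N × (1 lbf / 4.448 N) = 0.04816 lbf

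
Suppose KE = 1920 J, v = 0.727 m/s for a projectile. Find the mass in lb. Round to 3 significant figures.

Solving KE = ½mv² for m: m = 2·KE/v².
KE = 1920 J; v = 0.727 m/s.
m = 7265 kg
7265 kg × (1 lb / 0.4536 kg) = 16018 lb

16000 lb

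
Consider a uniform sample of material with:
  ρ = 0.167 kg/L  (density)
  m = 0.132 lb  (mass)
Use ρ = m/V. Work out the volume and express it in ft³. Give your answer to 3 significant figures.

0.0127 ft³

Rearranging: V = m/ρ.
ρ = 0.167 kg/L = 167.0 kg/m³; m = 0.132 lb = 0.05987 kg.
V = 3.585×10^-4 m³
3.585×10^-4 m³ × (1 ft³ / 0.02832 m³) = 0.01266 ft³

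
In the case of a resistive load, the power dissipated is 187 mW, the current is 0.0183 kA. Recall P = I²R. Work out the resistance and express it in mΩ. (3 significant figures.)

Rearranging P = I²R for R: R = P/I².
P = 187 mW = 0.1870 W; I = 0.0183 kA = 18.30 A.
R = 5.584×10^-4 Ω
5.584×10^-4 Ω × (1 mΩ / 0.001000 Ω) = 0.5584 mΩ

0.558 mΩ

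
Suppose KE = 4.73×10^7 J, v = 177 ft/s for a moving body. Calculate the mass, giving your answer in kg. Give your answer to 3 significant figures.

32500 kg

Solving KE = ½mv² for m: m = 2·KE/v².
KE = 4.73×10^7 J; v = 177 ft/s = 53.95 m/s.
m = 32502 kg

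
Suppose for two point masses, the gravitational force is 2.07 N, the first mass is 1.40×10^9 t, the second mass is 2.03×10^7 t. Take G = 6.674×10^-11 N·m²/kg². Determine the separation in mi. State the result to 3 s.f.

595 mi

Rearranging F = G·m₁·m₂/r² for r: r = √(G·m₁m₂/F).
F = 2.07 N; m₁ = 1.40×10^9 t = 1.400×10^12 kg; m₂ = 2.03×10^7 t = 2.030×10^10 kg; G = 6.674×10^-11 N·m²/kg².
r = 9.572×10^5 m
9.572×10^5 m × (1 mi / 1609 m) = 594.8 mi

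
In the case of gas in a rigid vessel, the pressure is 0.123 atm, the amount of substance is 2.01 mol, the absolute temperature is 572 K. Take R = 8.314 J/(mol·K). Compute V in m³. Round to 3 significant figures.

Solving PV = nRT for V: V = nRT/P.
P = 0.123 atm = 12463 Pa; n = 2.01 mol; T = 572 K; R = 8.314 J/(mol·K).
V = 0.7670 m³

0.767 m³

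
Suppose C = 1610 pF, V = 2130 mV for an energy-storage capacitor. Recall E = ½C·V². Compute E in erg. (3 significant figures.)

Directly: E = ½CV².
C = 1610 pF = 1.610×10^-9 F; V = 2130 mV = 2.130 V.
E = 3.652×10^-9 J
3.652×10^-9 J × (1 erg / 1.000×10^-7 J) = 0.03652 erg

0.0365 erg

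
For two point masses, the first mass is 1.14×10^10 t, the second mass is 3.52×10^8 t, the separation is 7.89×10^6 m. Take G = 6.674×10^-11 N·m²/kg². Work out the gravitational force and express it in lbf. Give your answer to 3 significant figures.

0.967 lbf

From Newton's law of gravitation: F = Gm₁m₂/r².
m₁ = 1.14×10^10 t = 1.140×10^13 kg; m₂ = 3.52×10^8 t = 3.520×10^11 kg; r = 7.89×10^6 m; G = 6.674×10^-11 N·m²/kg².
F = 4.302 N
4.302 N × (1 lbf / 4.448 N) = 0.9671 lbf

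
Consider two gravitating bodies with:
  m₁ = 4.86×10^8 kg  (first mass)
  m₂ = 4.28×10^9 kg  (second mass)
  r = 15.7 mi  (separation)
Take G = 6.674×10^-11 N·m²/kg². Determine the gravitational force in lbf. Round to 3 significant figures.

0.0489 lbf

From Newton's law of gravitation: F = Gm₁m₂/r².
m₁ = 4.86×10^8 kg; m₂ = 4.28×10^9 kg; r = 15.7 mi = 25267 m; G = 6.674×10^-11 N·m²/kg².
F = 0.2175 N
0.2175 N × (1 lbf / 4.448 N) = 0.04889 lbf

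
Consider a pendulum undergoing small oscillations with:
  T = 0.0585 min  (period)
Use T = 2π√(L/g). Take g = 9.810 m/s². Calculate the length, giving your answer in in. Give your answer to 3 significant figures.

Rearranging: L = g·(T/2π)².
T = 0.0585 min = 3.510 s; g = 9.810 m/s².
L = 3.061 m
3.061 m × (1 in / 0.02540 m) = 120.5 in

121 in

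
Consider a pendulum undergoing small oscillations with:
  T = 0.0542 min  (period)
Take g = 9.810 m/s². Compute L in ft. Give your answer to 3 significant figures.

8.62 ft

Rearranging: L = g·(T/2π)².
T = 0.0542 min = 3.252 s; g = 9.810 m/s².
L = 2.628 m
2.628 m × (1 ft / 0.3048 m) = 8.622 ft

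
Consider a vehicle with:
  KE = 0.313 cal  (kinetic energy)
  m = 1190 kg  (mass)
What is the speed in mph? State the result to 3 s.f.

Rearranging: v = √(2·KE/m).
KE = 0.313 cal = 1.310 J; m = 1190 kg.
v = 0.04691 m/s
0.04691 m/s × (1 mph / 0.4470 m/s) = 0.1049 mph

0.105 mph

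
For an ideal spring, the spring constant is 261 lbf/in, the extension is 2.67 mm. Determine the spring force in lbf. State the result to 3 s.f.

F is given directly by: F = kx.
k = 261 lbf/in = 45708 N/m; x = 2.67 mm = 0.002670 m.
F = 122.0 N
122.0 N × (1 lbf / 4.448 N) = 27.44 lbf

27.4 lbf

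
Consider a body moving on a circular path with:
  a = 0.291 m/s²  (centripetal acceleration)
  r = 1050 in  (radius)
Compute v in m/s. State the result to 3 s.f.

Rearranging: v = √(a·r).
a = 0.291 m/s²; r = 1050 in = 26.67 m.
v = 2.786 m/s

2.79 m/s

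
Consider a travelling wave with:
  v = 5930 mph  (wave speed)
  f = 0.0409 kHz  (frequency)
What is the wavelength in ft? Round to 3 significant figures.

213 ft

Rearranging: λ = v/f.
v = 5930 mph = 2651 m/s; f = 0.0409 kHz = 40.90 Hz.
λ = 64.82 m
64.82 m × (1 ft / 0.3048 m) = 212.6 ft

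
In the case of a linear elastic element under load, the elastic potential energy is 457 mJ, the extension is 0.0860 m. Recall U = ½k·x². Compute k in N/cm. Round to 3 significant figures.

1.24 N/cm

Rearranging U = ½k·x² for k: k = 2U/x².
U = 457 mJ = 0.4570 J; x = 0.0860 m.
k = 123.6 N/m
123.6 N/m × (1 N/cm / 100.0 N/m) = 1.236 N/cm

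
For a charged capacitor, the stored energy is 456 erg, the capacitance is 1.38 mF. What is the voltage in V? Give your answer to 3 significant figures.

Solving E = ½C·V² for V: V = √(2E/C).
E = 456 erg = 4.560×10^-5 J; C = 1.38 mF = 0.001380 F.
V = 0.2571 V

0.257 V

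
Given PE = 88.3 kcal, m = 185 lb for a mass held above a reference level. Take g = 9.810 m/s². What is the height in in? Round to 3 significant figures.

Solving PE = m·g·h for h: h = PE/(m·g).
PE = 88.3 kcal = 3.694×10^5 J; m = 185 lb = 83.91 kg; g = 9.810 m/s².
h = 448.8 m
448.8 m × (1 in / 0.02540 m) = 17669 in

17700 in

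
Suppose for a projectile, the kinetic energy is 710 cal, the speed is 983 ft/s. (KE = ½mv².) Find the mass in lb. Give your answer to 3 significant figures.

0.146 lb

Rearranging: m = 2·KE/v².
KE = 710 cal = 2971 J; v = 983 ft/s = 299.6 m/s.
m = 0.06618 kg
0.06618 kg × (1 lb / 0.4536 kg) = 0.1459 lb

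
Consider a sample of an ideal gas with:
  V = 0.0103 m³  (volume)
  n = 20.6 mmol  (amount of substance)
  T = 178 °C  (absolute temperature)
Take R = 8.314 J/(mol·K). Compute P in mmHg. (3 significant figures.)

56.3 mmHg

Directly: P = nRT/V.
V = 0.0103 m³; n = 20.6 mmol = 0.02060 mol; T = 178 °C = 451.1 K; R = 8.314 J/(mol·K).
P = 7502 Pa  (the unit combination reduces to kg/(m·s²) = Pa)
7502 Pa × (1 mmHg / 133.3 Pa) = 56.27 mmHg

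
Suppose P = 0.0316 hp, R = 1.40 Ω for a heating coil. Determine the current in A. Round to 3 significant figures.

Rearranging: I = √(P/R).
P = 0.0316 hp = 23.56 W; R = 1.40 Ω.
I = 4.103 A

4.10 A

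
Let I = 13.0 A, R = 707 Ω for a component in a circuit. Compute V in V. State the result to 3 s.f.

9190 V

From Ohm's law: V = IR.
I = 13.0 A; R = 707 Ω.
V = 9191 V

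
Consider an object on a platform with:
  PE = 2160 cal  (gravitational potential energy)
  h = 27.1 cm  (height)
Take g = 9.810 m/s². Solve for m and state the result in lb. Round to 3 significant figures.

7490 lb

Rearranging: m = PE/(g·h).
PE = 2160 cal = 9037 J; h = 27.1 cm = 0.2710 m; g = 9.810 m/s².
m = 3399 kg
3399 kg × (1 lb / 0.4536 kg) = 7494 lb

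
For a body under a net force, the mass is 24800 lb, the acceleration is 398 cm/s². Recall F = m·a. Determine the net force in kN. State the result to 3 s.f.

Directly: F = m·a.
m = 24800 lb = 11249 kg; a = 398 cm/s² = 3.980 m/s².
F = 44771 N  (the unit combination reduces to kg·m/s² = N)
44771 N × (1 kN / 1000 N) = 44.77 kN

44.8 kN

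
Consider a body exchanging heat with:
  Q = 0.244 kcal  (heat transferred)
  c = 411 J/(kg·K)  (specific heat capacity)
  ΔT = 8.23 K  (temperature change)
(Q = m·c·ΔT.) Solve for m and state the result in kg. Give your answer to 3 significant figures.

0.302 kg

Rearranging: m = Q/(c·ΔT).
Q = 0.244 kcal = 1021 J; c = 411 J/(kg·K); ΔT = 8.23 K.
m = 0.3018 kg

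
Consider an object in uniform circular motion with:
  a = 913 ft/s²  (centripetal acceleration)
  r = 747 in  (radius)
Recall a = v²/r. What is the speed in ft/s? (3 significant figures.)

238 ft/s

Rearranging a = v²/r for v: v = √(a·r).
a = 913 ft/s² = 278.3 m/s²; r = 747 in = 18.97 m.
v = 72.66 m/s
72.66 m/s × (1 ft/s / 0.3048 m/s) = 238.4 ft/s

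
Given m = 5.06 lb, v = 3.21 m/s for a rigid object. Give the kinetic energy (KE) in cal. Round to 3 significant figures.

2.83 cal

KE is given directly by: KE = ½mv².
m = 5.06 lb = 2.295 kg; v = 3.21 m/s.
KE = 11.82 J
11.82 J × (1 cal / 4.184 J) = 2.826 cal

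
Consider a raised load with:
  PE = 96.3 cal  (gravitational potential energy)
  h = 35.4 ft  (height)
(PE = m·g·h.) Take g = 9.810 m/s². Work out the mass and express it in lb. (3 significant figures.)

8.39 lb

Rearranging: m = PE/(g·h).
PE = 96.3 cal = 402.9 J; h = 35.4 ft = 10.79 m; g = 9.810 m/s².
m = 3.807 kg
3.807 kg × (1 lb / 0.4536 kg) = 8.392 lb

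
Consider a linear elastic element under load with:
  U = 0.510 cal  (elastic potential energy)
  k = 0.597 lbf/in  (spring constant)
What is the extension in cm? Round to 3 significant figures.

20.2 cm

Rearranging U = ½k·x² for x: x = √(2U/k).
U = 0.510 cal = 2.134 J; k = 0.597 lbf/in = 104.6 N/m.
x = 0.2020 m
0.2020 m × (1 cm / 0.01000 m) = 20.20 cm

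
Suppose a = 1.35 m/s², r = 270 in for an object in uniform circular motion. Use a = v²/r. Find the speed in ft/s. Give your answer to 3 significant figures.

9.98 ft/s

Solving a = v²/r for v: v = √(a·r).
a = 1.35 m/s²; r = 270 in = 6.858 m.
v = 3.043 m/s
3.043 m/s × (1 ft/s / 0.3048 m/s) = 9.983 ft/s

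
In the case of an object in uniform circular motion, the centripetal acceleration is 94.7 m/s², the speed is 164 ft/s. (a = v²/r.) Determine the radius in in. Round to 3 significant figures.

Rearranging a = v²/r for r: r = v²/a.
a = 94.7 m/s²; v = 164 ft/s = 49.99 m/s.
r = 26.39 m
26.39 m × (1 in / 0.02540 m) = 1039 in

1040 in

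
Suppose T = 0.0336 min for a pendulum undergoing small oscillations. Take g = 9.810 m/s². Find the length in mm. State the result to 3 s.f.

Rearranging: L = g·(T/2π)².
T = 0.0336 min = 2.016 s; g = 9.810 m/s².
L = 1.010 m
1.010 m × (1 mm / 0.001000 m) = 1010 mm

1010 mm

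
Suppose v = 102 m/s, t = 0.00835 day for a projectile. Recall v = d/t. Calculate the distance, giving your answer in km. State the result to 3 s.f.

73.6 km

Solving v = d/t for d: d = v·t.
v = 102 m/s; t = 0.00835 day = 721.4 s.
d = 73587 m
73587 m × (1 km / 1000 m) = 73.59 km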